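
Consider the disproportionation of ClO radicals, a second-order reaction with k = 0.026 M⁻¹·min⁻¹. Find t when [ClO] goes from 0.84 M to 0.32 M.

74.4 min

Step 1: For second-order: t = (1/[ClO] - 1/[ClO]₀)/k
Step 2: t = (1/0.32 - 1/0.84)/0.026
Step 3: t = (3.125 - 1.19)/0.026
Step 4: t = 1.935/0.026 = 74.4 min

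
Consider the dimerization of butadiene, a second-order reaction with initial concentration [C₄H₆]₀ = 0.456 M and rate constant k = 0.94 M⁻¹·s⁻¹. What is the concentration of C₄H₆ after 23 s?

0.04199 M

Step 1: For a second-order reaction: 1/[C₄H₆] = 1/[C₄H₆]₀ + kt
Step 2: 1/[C₄H₆] = 1/0.456 + 0.94 × 23
Step 3: 1/[C₄H₆] = 2.193 + 21.62 = 23.81
Step 4: [C₄H₆] = 1/23.81 = 0.04199 M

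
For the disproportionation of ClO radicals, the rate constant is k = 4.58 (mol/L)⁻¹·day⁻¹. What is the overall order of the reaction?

second order (2)

Step 1: The units of k for an nth-order reaction are (concentration)^(1-n)·(time)⁻¹.
Step 2: Here k has units (mol/L)⁻¹·day⁻¹, so the concentration exponent is -1.
Step 3: 1 - n = -1 ⇒ n = 2. The reaction is second order.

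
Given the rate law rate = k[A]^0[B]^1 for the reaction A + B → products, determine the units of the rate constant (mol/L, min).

min⁻¹

Step 1: Overall order = 0 + 1 = 1.
Step 2: rate has units mol/L·min⁻¹; [A]^0[B]^1 has units (mol/L)^1.
Step 3: k = rate/([A]^0[B]^1), so units of k = (mol/L)^(1-1)·min⁻¹ = min⁻¹.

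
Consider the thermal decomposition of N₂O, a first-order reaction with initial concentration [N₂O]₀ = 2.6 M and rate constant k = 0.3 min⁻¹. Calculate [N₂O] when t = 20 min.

0.006445 M

Step 1: For a first-order reaction: [N₂O] = [N₂O]₀ × e^(-kt)
Step 2: [N₂O] = 2.6 × e^(-0.3 × 20)
Step 3: [N₂O] = 2.6 × e^(-6)
Step 4: [N₂O] = 2.6 × 0.00247875 = 0.006445 M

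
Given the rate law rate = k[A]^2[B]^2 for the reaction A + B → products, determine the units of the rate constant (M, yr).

M⁻³·yr⁻¹

Step 1: Overall order = 2 + 2 = 4.
Step 2: rate has units M·yr⁻¹; [A]^2[B]^2 has units M^4.
Step 3: k = rate/([A]^2[B]^2), so units of k = M^(1-4)·yr⁻¹ = M⁻³·yr⁻¹.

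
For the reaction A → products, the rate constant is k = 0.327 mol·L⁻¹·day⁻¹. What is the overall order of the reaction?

zeroth order (0)

Step 1: The units of k for an nth-order reaction are (concentration)^(1-n)·(time)⁻¹.
Step 2: Here k has units mol·L⁻¹·day⁻¹, so the concentration exponent is 1.
Step 3: 1 - n = 1 ⇒ n = 0. The reaction is zeroth order.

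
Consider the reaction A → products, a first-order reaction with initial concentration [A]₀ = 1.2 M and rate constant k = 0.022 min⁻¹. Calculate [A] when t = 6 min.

1.052 M

Step 1: For a first-order reaction: [A] = [A]₀ × e^(-kt)
Step 2: [A] = 1.2 × e^(-0.022 × 6)
Step 3: [A] = 1.2 × e^(-0.132)
Step 4: [A] = 1.2 × 0.876341 = 1.052 M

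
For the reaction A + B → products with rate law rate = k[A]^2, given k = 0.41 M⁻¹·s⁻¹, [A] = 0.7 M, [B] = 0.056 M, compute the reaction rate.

0.2009 M/s

Step 1: The rate law is rate = k[A]^2
Step 2: Note that the rate does not depend on [B] (zero order in B).
Step 3: rate = 0.41 × (0.7)^2 = 0.2009 M/s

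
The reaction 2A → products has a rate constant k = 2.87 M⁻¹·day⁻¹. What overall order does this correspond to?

second order (2)

Step 1: The units of k for an nth-order reaction are (concentration)^(1-n)·(time)⁻¹.
Step 2: Here k has units M⁻¹·day⁻¹, so the concentration exponent is -1.
Step 3: 1 - n = -1 ⇒ n = 2. The reaction is second order.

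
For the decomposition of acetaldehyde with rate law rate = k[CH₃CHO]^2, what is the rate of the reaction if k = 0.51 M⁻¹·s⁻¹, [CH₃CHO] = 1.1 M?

0.6171 M/s

Step 1: Identify the rate law: rate = k[CH₃CHO]^2
Step 2: Substitute values: rate = 0.51 × (1.1)^2
Step 3: Calculate: rate = 0.51 × 1.21 = 0.6171 M/s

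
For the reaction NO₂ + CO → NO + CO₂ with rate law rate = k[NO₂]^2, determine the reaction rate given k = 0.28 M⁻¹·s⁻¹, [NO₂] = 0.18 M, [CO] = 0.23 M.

0.009072 M/s

Step 1: The rate law is rate = k[NO₂]^2
Step 2: Note that the rate does not depend on [CO] (zero order in CO).
Step 3: rate = 0.28 × (0.18)^2 = 0.009072 M/s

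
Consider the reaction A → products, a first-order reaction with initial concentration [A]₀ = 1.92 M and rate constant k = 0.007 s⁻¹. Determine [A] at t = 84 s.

1.066 M

Step 1: For a first-order reaction: [A] = [A]₀ × e^(-kt)
Step 2: [A] = 1.92 × e^(-0.007 × 84)
Step 3: [A] = 1.92 × e^(-0.588)
Step 4: [A] = 1.92 × 0.555437 = 1.066 M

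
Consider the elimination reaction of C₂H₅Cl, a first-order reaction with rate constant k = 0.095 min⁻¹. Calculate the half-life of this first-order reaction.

7.296 min

Step 1: For a first-order reaction, t₁/₂ = ln(2)/k
Step 2: t₁/₂ = ln(2)/0.095
Step 3: t₁/₂ = 0.6931/0.095 = 7.296 min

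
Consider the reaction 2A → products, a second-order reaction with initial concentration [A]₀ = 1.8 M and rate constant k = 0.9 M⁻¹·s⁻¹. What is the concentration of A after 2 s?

0.4245 M

Step 1: For a second-order reaction: 1/[A] = 1/[A]₀ + kt
Step 2: 1/[A] = 1/1.8 + 0.9 × 2
Step 3: 1/[A] = 0.5556 + 1.8 = 2.356
Step 4: [A] = 1/2.356 = 0.4245 M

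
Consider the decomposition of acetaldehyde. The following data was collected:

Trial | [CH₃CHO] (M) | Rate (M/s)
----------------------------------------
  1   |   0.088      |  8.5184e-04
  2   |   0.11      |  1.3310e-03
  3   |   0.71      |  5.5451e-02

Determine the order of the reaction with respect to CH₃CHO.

second order (2)

Step 1: Compare trials to find order n where rate₂/rate₁ = ([CH₃CHO]₂/[CH₃CHO]₁)^n
Step 2: rate₂/rate₁ = 1.3310e-03/8.5184e-04 = 1.563
Step 3: [CH₃CHO]₂/[CH₃CHO]₁ = 0.11/0.088 = 1.25
Step 4: n = ln(1.563)/ln(1.25) = 2.00 ≈ 2
Step 5: The reaction is second order in CH₃CHO.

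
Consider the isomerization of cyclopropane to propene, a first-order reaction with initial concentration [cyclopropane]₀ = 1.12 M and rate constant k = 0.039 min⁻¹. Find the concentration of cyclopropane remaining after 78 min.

0.05347 M

Step 1: For a first-order reaction: [cyclopropane] = [cyclopropane]₀ × e^(-kt)
Step 2: [cyclopropane] = 1.12 × e^(-0.039 × 78)
Step 3: [cyclopropane] = 1.12 × e^(-3.042)
Step 4: [cyclopropane] = 1.12 × 0.0477393 = 0.05347 M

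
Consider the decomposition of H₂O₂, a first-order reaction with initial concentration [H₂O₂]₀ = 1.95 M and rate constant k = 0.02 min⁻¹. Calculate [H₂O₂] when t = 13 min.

1.504 M

Step 1: For a first-order reaction: [H₂O₂] = [H₂O₂]₀ × e^(-kt)
Step 2: [H₂O₂] = 1.95 × e^(-0.02 × 13)
Step 3: [H₂O₂] = 1.95 × e^(-0.26)
Step 4: [H₂O₂] = 1.95 × 0.771052 = 1.504 M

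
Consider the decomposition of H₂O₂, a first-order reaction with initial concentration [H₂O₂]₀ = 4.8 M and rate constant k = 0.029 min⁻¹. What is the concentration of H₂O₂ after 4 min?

4.274 M

Step 1: For a first-order reaction: [H₂O₂] = [H₂O₂]₀ × e^(-kt)
Step 2: [H₂O₂] = 4.8 × e^(-0.029 × 4)
Step 3: [H₂O₂] = 4.8 × e^(-0.116)
Step 4: [H₂O₂] = 4.8 × 0.890475 = 4.274 M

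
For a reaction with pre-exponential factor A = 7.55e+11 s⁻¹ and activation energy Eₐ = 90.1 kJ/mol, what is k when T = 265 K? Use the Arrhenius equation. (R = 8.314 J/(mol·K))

1.31e-06 s⁻¹

Step 1: Use the Arrhenius equation: k = A × exp(-Eₐ/RT)
Step 2: Convert Eₐ to J/mol: 90.1 kJ/mol = 90100 J/mol
Step 3: Calculate the exponent: -Eₐ/(RT) = -90100/(8.314 × 265) = -40.89488
Step 4: k = 7.55e+11 × exp(-40.89488)
Step 5: k = 7.55e+11 × 1.73612e-18 = 1.3108e-06 s⁻¹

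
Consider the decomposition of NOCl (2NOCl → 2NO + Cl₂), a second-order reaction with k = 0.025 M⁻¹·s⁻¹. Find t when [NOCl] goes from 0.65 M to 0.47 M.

23.57 s

Step 1: For second-order: t = (1/[NOCl] - 1/[NOCl]₀)/k
Step 2: t = (1/0.47 - 1/0.65)/0.025
Step 3: t = (2.128 - 1.538)/0.025
Step 4: t = 0.5892/0.025 = 23.57 s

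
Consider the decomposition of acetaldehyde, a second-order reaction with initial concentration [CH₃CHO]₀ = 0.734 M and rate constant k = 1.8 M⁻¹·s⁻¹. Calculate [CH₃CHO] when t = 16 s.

0.03315 M

Step 1: For a second-order reaction: 1/[CH₃CHO] = 1/[CH₃CHO]₀ + kt
Step 2: 1/[CH₃CHO] = 1/0.734 + 1.8 × 16
Step 3: 1/[CH₃CHO] = 1.362 + 28.8 = 30.16
Step 4: [CH₃CHO] = 1/30.16 = 0.03315 M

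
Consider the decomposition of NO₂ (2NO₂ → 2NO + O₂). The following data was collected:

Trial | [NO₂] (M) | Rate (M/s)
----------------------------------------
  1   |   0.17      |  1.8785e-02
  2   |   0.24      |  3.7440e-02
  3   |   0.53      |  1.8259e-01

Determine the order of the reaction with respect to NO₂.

second order (2)

Step 1: Compare trials to find order n where rate₂/rate₁ = ([NO₂]₂/[NO₂]₁)^n
Step 2: rate₂/rate₁ = 3.7440e-02/1.8785e-02 = 1.993
Step 3: [NO₂]₂/[NO₂]₁ = 0.24/0.17 = 1.412
Step 4: n = ln(1.993)/ln(1.412) = 2.00 ≈ 2
Step 5: The reaction is second order in NO₂.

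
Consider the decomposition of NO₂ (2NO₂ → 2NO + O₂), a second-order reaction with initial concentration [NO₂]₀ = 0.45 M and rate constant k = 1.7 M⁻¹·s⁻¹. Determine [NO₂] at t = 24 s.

0.02324 M

Step 1: For a second-order reaction: 1/[NO₂] = 1/[NO₂]₀ + kt
Step 2: 1/[NO₂] = 1/0.45 + 1.7 × 24
Step 3: 1/[NO₂] = 2.222 + 40.8 = 43.02
Step 4: [NO₂] = 1/43.02 = 0.02324 M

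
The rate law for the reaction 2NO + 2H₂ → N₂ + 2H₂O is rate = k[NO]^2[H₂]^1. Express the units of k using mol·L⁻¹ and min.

(mol·L⁻¹)⁻²·min⁻¹

Step 1: Overall order = 2 + 1 = 3.
Step 2: rate has units mol·L⁻¹·min⁻¹; [NO]^2[H₂]^1 has units (mol·L⁻¹)^3.
Step 3: k = rate/([NO]^2[H₂]^1), so units of k = (mol·L⁻¹)^(1-3)·min⁻¹ = (mol·L⁻¹)⁻²·min⁻¹.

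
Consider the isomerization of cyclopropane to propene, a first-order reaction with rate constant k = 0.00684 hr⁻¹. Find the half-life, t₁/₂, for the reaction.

101.3 hr

Step 1: For a first-order reaction, t₁/₂ = ln(2)/k
Step 2: t₁/₂ = ln(2)/0.00684
Step 3: t₁/₂ = 0.6931/0.00684 = 101.3 hr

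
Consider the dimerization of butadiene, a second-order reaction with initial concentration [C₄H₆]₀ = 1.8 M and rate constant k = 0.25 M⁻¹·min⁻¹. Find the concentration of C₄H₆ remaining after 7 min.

0.4337 M

Step 1: For a second-order reaction: 1/[C₄H₆] = 1/[C₄H₆]₀ + kt
Step 2: 1/[C₄H₆] = 1/1.8 + 0.25 × 7
Step 3: 1/[C₄H₆] = 0.5556 + 1.75 = 2.306
Step 4: [C₄H₆] = 1/2.306 = 0.4337 M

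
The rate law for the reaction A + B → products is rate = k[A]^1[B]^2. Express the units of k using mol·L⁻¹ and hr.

(mol·L⁻¹)⁻²·hr⁻¹

Step 1: Overall order = 1 + 2 = 3.
Step 2: rate has units mol·L⁻¹·hr⁻¹; [A]^1[B]^2 has units (mol·L⁻¹)^3.
Step 3: k = rate/([A]^1[B]^2), so units of k = (mol·L⁻¹)^(1-3)·hr⁻¹ = (mol·L⁻¹)⁻²·hr⁻¹.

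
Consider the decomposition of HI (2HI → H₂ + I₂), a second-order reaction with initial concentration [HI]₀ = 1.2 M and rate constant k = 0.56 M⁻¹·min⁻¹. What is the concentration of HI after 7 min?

0.2104 M

Step 1: For a second-order reaction: 1/[HI] = 1/[HI]₀ + kt
Step 2: 1/[HI] = 1/1.2 + 0.56 × 7
Step 3: 1/[HI] = 0.8333 + 3.92 = 4.753
Step 4: [HI] = 1/4.753 = 0.2104 M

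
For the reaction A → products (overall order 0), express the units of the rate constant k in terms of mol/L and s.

mol/L·s⁻¹

Step 1: For overall order n, rate = k × (concentration)^n.
Step 2: Rate has units mol/L·s⁻¹; concentration term has units (mol/L)^0.
Step 3: k = rate / (concentration)^n, so units of k = (mol/L)^(1-0)·s⁻¹ = mol/L·s⁻¹.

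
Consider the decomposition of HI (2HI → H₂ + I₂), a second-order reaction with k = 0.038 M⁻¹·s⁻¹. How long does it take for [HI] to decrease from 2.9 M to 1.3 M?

11.17 s

Step 1: For second-order: t = (1/[HI] - 1/[HI]₀)/k
Step 2: t = (1/1.3 - 1/2.9)/0.038
Step 3: t = (0.7692 - 0.3448)/0.038
Step 4: t = 0.4244/0.038 = 11.17 s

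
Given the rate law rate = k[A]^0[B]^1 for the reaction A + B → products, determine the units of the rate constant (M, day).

day⁻¹

Step 1: Overall order = 0 + 1 = 1.
Step 2: rate has units M·day⁻¹; [A]^0[B]^1 has units M^1.
Step 3: k = rate/([A]^0[B]^1), so units of k = M^(1-1)·day⁻¹ = day⁻¹.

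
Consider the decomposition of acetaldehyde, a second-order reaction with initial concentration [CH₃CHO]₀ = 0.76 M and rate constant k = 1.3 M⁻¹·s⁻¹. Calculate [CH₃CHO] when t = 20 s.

0.03661 M

Step 1: For a second-order reaction: 1/[CH₃CHO] = 1/[CH₃CHO]₀ + kt
Step 2: 1/[CH₃CHO] = 1/0.76 + 1.3 × 20
Step 3: 1/[CH₃CHO] = 1.316 + 26 = 27.32
Step 4: [CH₃CHO] = 1/27.32 = 0.03661 M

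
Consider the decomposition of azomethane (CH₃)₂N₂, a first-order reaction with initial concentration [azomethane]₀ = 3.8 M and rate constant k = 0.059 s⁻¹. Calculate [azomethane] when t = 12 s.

1.872 M

Step 1: For a first-order reaction: [azomethane] = [azomethane]₀ × e^(-kt)
Step 2: [azomethane] = 3.8 × e^(-0.059 × 12)
Step 3: [azomethane] = 3.8 × e^(-0.708)
Step 4: [azomethane] = 3.8 × 0.492628 = 1.872 M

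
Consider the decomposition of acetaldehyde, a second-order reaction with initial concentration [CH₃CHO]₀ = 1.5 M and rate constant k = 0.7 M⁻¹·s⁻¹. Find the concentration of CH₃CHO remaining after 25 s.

0.05505 M

Step 1: For a second-order reaction: 1/[CH₃CHO] = 1/[CH₃CHO]₀ + kt
Step 2: 1/[CH₃CHO] = 1/1.5 + 0.7 × 25
Step 3: 1/[CH₃CHO] = 0.6667 + 17.5 = 18.17
Step 4: [CH₃CHO] = 1/18.17 = 0.05505 M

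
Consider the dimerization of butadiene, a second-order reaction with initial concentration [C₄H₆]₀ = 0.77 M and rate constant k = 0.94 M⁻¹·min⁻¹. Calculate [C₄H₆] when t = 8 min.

0.1134 M

Step 1: For a second-order reaction: 1/[C₄H₆] = 1/[C₄H₆]₀ + kt
Step 2: 1/[C₄H₆] = 1/0.77 + 0.94 × 8
Step 3: 1/[C₄H₆] = 1.299 + 7.52 = 8.819
Step 4: [C₄H₆] = 1/8.819 = 0.1134 M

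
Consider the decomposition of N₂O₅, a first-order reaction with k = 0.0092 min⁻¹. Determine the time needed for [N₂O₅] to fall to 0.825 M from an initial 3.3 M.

150.7 min

Step 1: For first-order: t = ln([N₂O₅]₀/[N₂O₅])/k
Step 2: t = ln(3.3/0.825)/0.0092
Step 3: t = ln(4)/0.0092
Step 4: t = 1.386/0.0092 = 150.7 min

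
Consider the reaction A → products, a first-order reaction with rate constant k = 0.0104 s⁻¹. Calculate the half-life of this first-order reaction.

66.65 s

Step 1: For a first-order reaction, t₁/₂ = ln(2)/k
Step 2: t₁/₂ = ln(2)/0.0104
Step 3: t₁/₂ = 0.6931/0.0104 = 66.65 s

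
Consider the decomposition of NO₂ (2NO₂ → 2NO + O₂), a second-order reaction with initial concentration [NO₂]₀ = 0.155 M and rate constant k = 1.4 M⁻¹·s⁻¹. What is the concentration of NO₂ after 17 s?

0.03306 M

Step 1: For a second-order reaction: 1/[NO₂] = 1/[NO₂]₀ + kt
Step 2: 1/[NO₂] = 1/0.155 + 1.4 × 17
Step 3: 1/[NO₂] = 6.452 + 23.8 = 30.25
Step 4: [NO₂] = 1/30.25 = 0.03306 M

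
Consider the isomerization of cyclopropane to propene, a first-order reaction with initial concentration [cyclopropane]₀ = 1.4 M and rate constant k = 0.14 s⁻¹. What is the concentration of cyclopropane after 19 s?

0.09793 M

Step 1: For a first-order reaction: [cyclopropane] = [cyclopropane]₀ × e^(-kt)
Step 2: [cyclopropane] = 1.4 × e^(-0.14 × 19)
Step 3: [cyclopropane] = 1.4 × e^(-2.66)
Step 4: [cyclopropane] = 1.4 × 0.0699482 = 0.09793 M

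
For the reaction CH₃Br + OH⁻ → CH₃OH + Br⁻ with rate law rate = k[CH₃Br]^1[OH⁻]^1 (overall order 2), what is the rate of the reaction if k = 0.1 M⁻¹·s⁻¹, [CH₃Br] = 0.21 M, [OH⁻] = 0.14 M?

0.00294 M/s

Step 1: The rate law is rate = k[CH₃Br]^1[OH⁻]^1, overall order = 1+1 = 2
Step 2: Substitute values: rate = 0.1 × (0.21)^1 × (0.14)^1
Step 3: rate = 0.1 × 0.21 × 0.14 = 0.00294 M/s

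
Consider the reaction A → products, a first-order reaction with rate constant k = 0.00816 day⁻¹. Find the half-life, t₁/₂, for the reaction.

84.94 day

Step 1: For a first-order reaction, t₁/₂ = ln(2)/k
Step 2: t₁/₂ = ln(2)/0.00816
Step 3: t₁/₂ = 0.6931/0.00816 = 84.94 day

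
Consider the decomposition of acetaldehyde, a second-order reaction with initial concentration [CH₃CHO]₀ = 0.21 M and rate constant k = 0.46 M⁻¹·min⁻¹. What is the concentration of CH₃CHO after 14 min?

0.08927 M

Step 1: For a second-order reaction: 1/[CH₃CHO] = 1/[CH₃CHO]₀ + kt
Step 2: 1/[CH₃CHO] = 1/0.21 + 0.46 × 14
Step 3: 1/[CH₃CHO] = 4.762 + 6.44 = 11.2
Step 4: [CH₃CHO] = 1/11.2 = 0.08927 M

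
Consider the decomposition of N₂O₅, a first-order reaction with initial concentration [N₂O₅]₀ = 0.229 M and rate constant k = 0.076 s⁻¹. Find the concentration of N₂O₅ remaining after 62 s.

0.002058 M

Step 1: For a first-order reaction: [N₂O₅] = [N₂O₅]₀ × e^(-kt)
Step 2: [N₂O₅] = 0.229 × e^(-0.076 × 62)
Step 3: [N₂O₅] = 0.229 × e^(-4.712)
Step 4: [N₂O₅] = 0.229 × 0.00898679 = 0.002058 M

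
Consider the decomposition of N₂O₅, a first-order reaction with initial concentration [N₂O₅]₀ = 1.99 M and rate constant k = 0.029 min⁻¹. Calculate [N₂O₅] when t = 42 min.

0.5887 M

Step 1: For a first-order reaction: [N₂O₅] = [N₂O₅]₀ × e^(-kt)
Step 2: [N₂O₅] = 1.99 × e^(-0.029 × 42)
Step 3: [N₂O₅] = 1.99 × e^(-1.218)
Step 4: [N₂O₅] = 1.99 × 0.295821 = 0.5887 M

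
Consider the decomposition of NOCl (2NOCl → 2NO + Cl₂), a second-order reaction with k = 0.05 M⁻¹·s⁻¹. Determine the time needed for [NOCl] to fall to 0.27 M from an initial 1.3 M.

58.69 s

Step 1: For second-order: t = (1/[NOCl] - 1/[NOCl]₀)/k
Step 2: t = (1/0.27 - 1/1.3)/0.05
Step 3: t = (3.704 - 0.7692)/0.05
Step 4: t = 2.934/0.05 = 58.69 s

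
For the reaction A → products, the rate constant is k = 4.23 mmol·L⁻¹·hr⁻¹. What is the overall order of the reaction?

zeroth order (0)

Step 1: The units of k for an nth-order reaction are (concentration)^(1-n)·(time)⁻¹.
Step 2: Here k has units mmol·L⁻¹·hr⁻¹, so the concentration exponent is 1.
Step 3: 1 - n = 1 ⇒ n = 0. The reaction is zeroth order.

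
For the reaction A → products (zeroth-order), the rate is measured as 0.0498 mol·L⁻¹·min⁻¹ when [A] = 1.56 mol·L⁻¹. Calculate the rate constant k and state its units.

0.0498 mol·L⁻¹·min⁻¹

Step 1: For a zeroth-order reaction, rate = k (independent of concentration).
Step 2: k = rate = 0.0498 mol·L⁻¹·min⁻¹.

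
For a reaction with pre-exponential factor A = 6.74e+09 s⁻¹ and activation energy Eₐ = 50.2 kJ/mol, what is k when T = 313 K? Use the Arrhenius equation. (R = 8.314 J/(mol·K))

2.82e+01 s⁻¹

Step 1: Use the Arrhenius equation: k = A × exp(-Eₐ/RT)
Step 2: Convert Eₐ to J/mol: 50.2 kJ/mol = 50200 J/mol
Step 3: Calculate the exponent: -Eₐ/(RT) = -50200/(8.314 × 313) = -19.29076
Step 4: k = 6.74e+09 × exp(-19.29076)
Step 5: k = 6.74e+09 × 4.18918e-09 = 2.8235e+01 s⁻¹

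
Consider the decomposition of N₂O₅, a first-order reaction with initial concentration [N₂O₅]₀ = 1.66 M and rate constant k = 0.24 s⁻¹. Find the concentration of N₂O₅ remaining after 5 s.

0.5 M

Step 1: For a first-order reaction: [N₂O₅] = [N₂O₅]₀ × e^(-kt)
Step 2: [N₂O₅] = 1.66 × e^(-0.24 × 5)
Step 3: [N₂O₅] = 1.66 × e^(-1.2)
Step 4: [N₂O₅] = 1.66 × 0.301194 = 0.5 M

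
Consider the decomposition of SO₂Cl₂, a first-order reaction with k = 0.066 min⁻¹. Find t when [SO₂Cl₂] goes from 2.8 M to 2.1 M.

4.359 min

Step 1: For first-order: t = ln([SO₂Cl₂]₀/[SO₂Cl₂])/k
Step 2: t = ln(2.8/2.1)/0.066
Step 3: t = ln(1.333)/0.066
Step 4: t = 0.2877/0.066 = 4.359 min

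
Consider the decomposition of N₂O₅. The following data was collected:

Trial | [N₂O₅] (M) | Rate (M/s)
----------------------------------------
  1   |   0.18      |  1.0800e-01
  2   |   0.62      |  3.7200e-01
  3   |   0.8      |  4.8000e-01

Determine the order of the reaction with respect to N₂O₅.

first order (1)

Step 1: Compare trials to find order n where rate₂/rate₁ = ([N₂O₅]₂/[N₂O₅]₁)^n
Step 2: rate₂/rate₁ = 3.7200e-01/1.0800e-01 = 3.444
Step 3: [N₂O₅]₂/[N₂O₅]₁ = 0.62/0.18 = 3.444
Step 4: n = ln(3.444)/ln(3.444) = 1.00 ≈ 1
Step 5: The reaction is first order in N₂O₅.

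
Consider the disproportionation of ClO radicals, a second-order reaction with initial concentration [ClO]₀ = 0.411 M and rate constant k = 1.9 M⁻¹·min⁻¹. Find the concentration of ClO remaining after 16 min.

0.03046 M

Step 1: For a second-order reaction: 1/[ClO] = 1/[ClO]₀ + kt
Step 2: 1/[ClO] = 1/0.411 + 1.9 × 16
Step 3: 1/[ClO] = 2.433 + 30.4 = 32.83
Step 4: [ClO] = 1/32.83 = 0.03046 M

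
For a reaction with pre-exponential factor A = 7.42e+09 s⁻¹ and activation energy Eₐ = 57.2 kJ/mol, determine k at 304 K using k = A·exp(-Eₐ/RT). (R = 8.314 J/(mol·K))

1.10e+00 s⁻¹

Step 1: Use the Arrhenius equation: k = A × exp(-Eₐ/RT)
Step 2: Convert Eₐ to J/mol: 57.2 kJ/mol = 57200 J/mol
Step 3: Calculate the exponent: -Eₐ/(RT) = -57200/(8.314 × 304) = -22.63145
Step 4: k = 7.42e+09 × exp(-22.63145)
Step 5: k = 7.42e+09 × 1.48350e-10 = 1.1008e+00 s⁻¹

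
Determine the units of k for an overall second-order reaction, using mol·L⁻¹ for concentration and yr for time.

(mol·L⁻¹)⁻¹·yr⁻¹

Step 1: For overall order n, rate = k × (concentration)^n.
Step 2: Rate has units mol·L⁻¹·yr⁻¹; concentration term has units (mol·L⁻¹)^2.
Step 3: k = rate / (concentration)^n, so units of k = (mol·L⁻¹)^(1-2)·yr⁻¹ = (mol·L⁻¹)⁻¹·yr⁻¹.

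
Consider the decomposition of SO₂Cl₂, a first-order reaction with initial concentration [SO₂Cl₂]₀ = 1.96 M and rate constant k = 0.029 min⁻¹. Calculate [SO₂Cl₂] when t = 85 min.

0.1666 M

Step 1: For a first-order reaction: [SO₂Cl₂] = [SO₂Cl₂]₀ × e^(-kt)
Step 2: [SO₂Cl₂] = 1.96 × e^(-0.029 × 85)
Step 3: [SO₂Cl₂] = 1.96 × e^(-2.465)
Step 4: [SO₂Cl₂] = 1.96 × 0.0850088 = 0.1666 M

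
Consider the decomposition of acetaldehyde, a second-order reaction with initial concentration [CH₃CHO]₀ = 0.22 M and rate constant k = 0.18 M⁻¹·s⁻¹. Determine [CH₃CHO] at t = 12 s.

0.1491 M

Step 1: For a second-order reaction: 1/[CH₃CHO] = 1/[CH₃CHO]₀ + kt
Step 2: 1/[CH₃CHO] = 1/0.22 + 0.18 × 12
Step 3: 1/[CH₃CHO] = 4.545 + 2.16 = 6.705
Step 4: [CH₃CHO] = 1/6.705 = 0.1491 M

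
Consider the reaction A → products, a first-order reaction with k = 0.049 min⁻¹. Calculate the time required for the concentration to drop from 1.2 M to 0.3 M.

28.29 min

Step 1: For first-order: t = ln([A]₀/[A])/k
Step 2: t = ln(1.2/0.3)/0.049
Step 3: t = ln(4)/0.049
Step 4: t = 1.386/0.049 = 28.29 min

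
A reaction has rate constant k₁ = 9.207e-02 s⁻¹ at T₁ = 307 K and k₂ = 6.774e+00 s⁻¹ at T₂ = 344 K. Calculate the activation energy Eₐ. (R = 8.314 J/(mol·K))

102.0 kJ/mol

Step 1: Use the two-temperature Arrhenius form: ln(k₂/k₁) = -Eₐ/R × (1/T₂ - 1/T₁)
Step 2: ln(k₂/k₁) = ln(6.774e+00/9.207e-02) = ln(73.5745) = 4.2983
Step 3: 1/T₂ - 1/T₁ = 1/344 - 1/307 = -3.503522e-04 K⁻¹
Step 4: Eₐ = -R × ln(k₂/k₁) / (1/T₂ - 1/T₁) = -8.314 × 4.2983 / -3.503522e-04
Step 5: Eₐ = 1.0200e+05 J/mol = 102.0 kJ/mol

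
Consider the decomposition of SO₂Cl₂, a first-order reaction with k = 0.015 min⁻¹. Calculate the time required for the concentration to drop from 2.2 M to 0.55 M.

92.42 min

Step 1: For first-order: t = ln([SO₂Cl₂]₀/[SO₂Cl₂])/k
Step 2: t = ln(2.2/0.55)/0.015
Step 3: t = ln(4)/0.015
Step 4: t = 1.386/0.015 = 92.42 min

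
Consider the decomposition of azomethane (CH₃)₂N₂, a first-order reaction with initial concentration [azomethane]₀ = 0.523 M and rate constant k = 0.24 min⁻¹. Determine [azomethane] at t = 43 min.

1.724e-05 M

Step 1: For a first-order reaction: [azomethane] = [azomethane]₀ × e^(-kt)
Step 2: [azomethane] = 0.523 × e^(-0.24 × 43)
Step 3: [azomethane] = 0.523 × e^(-10.32)
Step 4: [azomethane] = 0.523 × 3.29671e-05 = 1.724e-05 M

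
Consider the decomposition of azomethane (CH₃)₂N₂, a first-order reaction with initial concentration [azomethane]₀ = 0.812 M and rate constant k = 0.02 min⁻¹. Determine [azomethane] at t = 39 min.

0.3722 M

Step 1: For a first-order reaction: [azomethane] = [azomethane]₀ × e^(-kt)
Step 2: [azomethane] = 0.812 × e^(-0.02 × 39)
Step 3: [azomethane] = 0.812 × e^(-0.78)
Step 4: [azomethane] = 0.812 × 0.458406 = 0.3722 M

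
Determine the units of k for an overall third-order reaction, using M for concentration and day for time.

M⁻²·day⁻¹

Step 1: For overall order n, rate = k × (concentration)^n.
Step 2: Rate has units M·day⁻¹; concentration term has units M^3.
Step 3: k = rate / (concentration)^n, so units of k = M^(1-3)·day⁻¹ = M⁻²·day⁻¹.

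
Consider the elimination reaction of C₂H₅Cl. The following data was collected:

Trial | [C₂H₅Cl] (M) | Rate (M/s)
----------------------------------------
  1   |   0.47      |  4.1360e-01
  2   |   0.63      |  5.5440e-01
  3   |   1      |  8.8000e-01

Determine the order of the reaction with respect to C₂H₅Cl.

first order (1)

Step 1: Compare trials to find order n where rate₂/rate₁ = ([C₂H₅Cl]₂/[C₂H₅Cl]₁)^n
Step 2: rate₂/rate₁ = 5.5440e-01/4.1360e-01 = 1.34
Step 3: [C₂H₅Cl]₂/[C₂H₅Cl]₁ = 0.63/0.47 = 1.34
Step 4: n = ln(1.34)/ln(1.34) = 1.00 ≈ 1
Step 5: The reaction is first order in C₂H₅Cl.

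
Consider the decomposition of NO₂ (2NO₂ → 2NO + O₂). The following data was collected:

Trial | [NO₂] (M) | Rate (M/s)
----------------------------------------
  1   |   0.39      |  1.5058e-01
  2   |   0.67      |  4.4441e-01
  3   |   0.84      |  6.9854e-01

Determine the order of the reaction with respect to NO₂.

second order (2)

Step 1: Compare trials to find order n where rate₂/rate₁ = ([NO₂]₂/[NO₂]₁)^n
Step 2: rate₂/rate₁ = 4.4441e-01/1.5058e-01 = 2.951
Step 3: [NO₂]₂/[NO₂]₁ = 0.67/0.39 = 1.718
Step 4: n = ln(2.951)/ln(1.718) = 2.00 ≈ 2
Step 5: The reaction is second order in NO₂.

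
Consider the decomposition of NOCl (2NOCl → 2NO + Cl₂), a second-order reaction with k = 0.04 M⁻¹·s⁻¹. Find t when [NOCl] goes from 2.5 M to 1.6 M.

5.625 s

Step 1: For second-order: t = (1/[NOCl] - 1/[NOCl]₀)/k
Step 2: t = (1/1.6 - 1/2.5)/0.04
Step 3: t = (0.625 - 0.4)/0.04
Step 4: t = 0.225/0.04 = 5.625 s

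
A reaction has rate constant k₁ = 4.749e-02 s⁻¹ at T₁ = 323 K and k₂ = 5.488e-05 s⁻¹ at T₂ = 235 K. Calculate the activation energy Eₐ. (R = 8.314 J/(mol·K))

48.5 kJ/mol

Step 1: Use the two-temperature Arrhenius form: ln(k₂/k₁) = -Eₐ/R × (1/T₂ - 1/T₁)
Step 2: ln(k₂/k₁) = ln(5.488e-05/4.749e-02) = ln(0.00115561) = -6.76313
Step 3: 1/T₂ - 1/T₁ = 1/235 - 1/323 = 1.159344e-03 K⁻¹
Step 4: Eₐ = -R × ln(k₂/k₁) / (1/T₂ - 1/T₁) = -8.314 × -6.76313 / 1.159344e-03
Step 5: Eₐ = 4.8500e+04 J/mol = 48.5 kJ/mol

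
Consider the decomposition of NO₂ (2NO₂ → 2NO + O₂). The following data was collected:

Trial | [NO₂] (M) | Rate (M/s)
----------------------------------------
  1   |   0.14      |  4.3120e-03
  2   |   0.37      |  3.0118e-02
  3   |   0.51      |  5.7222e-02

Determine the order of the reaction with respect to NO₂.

second order (2)

Step 1: Compare trials to find order n where rate₂/rate₁ = ([NO₂]₂/[NO₂]₁)^n
Step 2: rate₂/rate₁ = 3.0118e-02/4.3120e-03 = 6.985
Step 3: [NO₂]₂/[NO₂]₁ = 0.37/0.14 = 2.643
Step 4: n = ln(6.985)/ln(2.643) = 2.00 ≈ 2
Step 5: The reaction is second order in NO₂.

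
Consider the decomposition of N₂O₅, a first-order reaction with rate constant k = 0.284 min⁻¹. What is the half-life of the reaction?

2.441 min

Step 1: For a first-order reaction, t₁/₂ = ln(2)/k
Step 2: t₁/₂ = ln(2)/0.284
Step 3: t₁/₂ = 0.6931/0.284 = 2.441 min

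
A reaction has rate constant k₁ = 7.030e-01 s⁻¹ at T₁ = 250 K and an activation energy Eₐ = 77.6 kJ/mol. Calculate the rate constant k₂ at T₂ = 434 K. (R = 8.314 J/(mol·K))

5.262e+06 s⁻¹

Step 1: Use the two-temperature Arrhenius form: ln(k₂/k₁) = -Eₐ/R × (1/T₂ - 1/T₁)
Step 2: Convert Eₐ to J/mol: 77.6 kJ/mol = 77600 J/mol
Step 3: 1/T₂ - 1/T₁ = 1/434 - 1/250 = -1.695853e-03 K⁻¹
Step 4: ln(k₂/k₁) = -77600/8.314 × -1.695853e-03 = 15.82851
Step 5: k₂ = k₁ × exp(15.82851) = 7.030e-01 × 7.48574e+06 = 5.262e+06 s⁻¹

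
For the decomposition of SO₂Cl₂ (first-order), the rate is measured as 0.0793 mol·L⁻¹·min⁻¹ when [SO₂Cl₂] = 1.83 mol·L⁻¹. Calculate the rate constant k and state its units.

0.04333 min⁻¹

Step 1: rate = k[SO₂Cl₂]^1, so k = rate / [SO₂Cl₂]^1.
Step 2: k = 0.0793 / (1.83)^1 = 0.0793 / 1.83.
Step 3: k = 0.04333 min⁻¹.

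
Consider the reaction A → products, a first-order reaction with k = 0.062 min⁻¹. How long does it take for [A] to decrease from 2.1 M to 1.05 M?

11.18 min

Step 1: For first-order: t = ln([A]₀/[A])/k
Step 2: t = ln(2.1/1.05)/0.062
Step 3: t = ln(2)/0.062
Step 4: t = 0.6931/0.062 = 11.18 min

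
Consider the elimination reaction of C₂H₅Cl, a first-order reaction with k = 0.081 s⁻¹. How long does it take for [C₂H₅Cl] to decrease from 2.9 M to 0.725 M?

17.11 s

Step 1: For first-order: t = ln([C₂H₅Cl]₀/[C₂H₅Cl])/k
Step 2: t = ln(2.9/0.725)/0.081
Step 3: t = ln(4)/0.081
Step 4: t = 1.386/0.081 = 17.11 s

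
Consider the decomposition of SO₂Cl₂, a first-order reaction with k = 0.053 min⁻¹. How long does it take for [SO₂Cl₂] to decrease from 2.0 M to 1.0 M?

13.08 min

Step 1: For first-order: t = ln([SO₂Cl₂]₀/[SO₂Cl₂])/k
Step 2: t = ln(2.0/1.0)/0.053
Step 3: t = ln(2)/0.053
Step 4: t = 0.6931/0.053 = 13.08 min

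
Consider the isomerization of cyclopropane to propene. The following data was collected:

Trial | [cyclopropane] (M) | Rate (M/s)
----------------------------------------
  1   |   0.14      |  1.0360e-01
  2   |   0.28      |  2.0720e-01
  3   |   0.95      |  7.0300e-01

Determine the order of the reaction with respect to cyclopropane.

first order (1)

Step 1: Compare trials to find order n where rate₂/rate₁ = ([cyclopropane]₂/[cyclopropane]₁)^n
Step 2: rate₂/rate₁ = 2.0720e-01/1.0360e-01 = 2
Step 3: [cyclopropane]₂/[cyclopropane]₁ = 0.28/0.14 = 2
Step 4: n = ln(2)/ln(2) = 1.00 ≈ 1
Step 5: The reaction is first order in cyclopropane.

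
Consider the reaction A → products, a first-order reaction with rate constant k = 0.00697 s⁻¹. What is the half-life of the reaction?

99.45 s

Step 1: For a first-order reaction, t₁/₂ = ln(2)/k
Step 2: t₁/₂ = ln(2)/0.00697
Step 3: t₁/₂ = 0.6931/0.00697 = 99.45 s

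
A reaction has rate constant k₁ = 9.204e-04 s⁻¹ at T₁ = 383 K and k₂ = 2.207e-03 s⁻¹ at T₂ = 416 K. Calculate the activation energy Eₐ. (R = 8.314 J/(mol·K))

35.1 kJ/mol

Step 1: Use the two-temperature Arrhenius form: ln(k₂/k₁) = -Eₐ/R × (1/T₂ - 1/T₁)
Step 2: ln(k₂/k₁) = ln(2.207e-03/9.204e-04) = ln(2.39787) = 0.874581
Step 3: 1/T₂ - 1/T₁ = 1/416 - 1/383 = -2.071199e-04 K⁻¹
Step 4: Eₐ = -R × ln(k₂/k₁) / (1/T₂ - 1/T₁) = -8.314 × 0.874581 / -2.071199e-04
Step 5: Eₐ = 3.5107e+04 J/mol = 35.1 kJ/mol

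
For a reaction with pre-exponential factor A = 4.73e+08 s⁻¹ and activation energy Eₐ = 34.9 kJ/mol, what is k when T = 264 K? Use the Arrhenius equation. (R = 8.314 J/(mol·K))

5.88e+01 s⁻¹

Step 1: Use the Arrhenius equation: k = A × exp(-Eₐ/RT)
Step 2: Convert Eₐ to J/mol: 34.9 kJ/mol = 34900 J/mol
Step 3: Calculate the exponent: -Eₐ/(RT) = -34900/(8.314 × 264) = -15.90053
Step 4: k = 4.73e+08 × exp(-15.90053)
Step 5: k = 4.73e+08 × 1.24305e-07 = 5.8796e+01 s⁻¹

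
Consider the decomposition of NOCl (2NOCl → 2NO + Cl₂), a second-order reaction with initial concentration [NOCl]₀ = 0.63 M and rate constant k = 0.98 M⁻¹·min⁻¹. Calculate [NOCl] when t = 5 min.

0.1541 M

Step 1: For a second-order reaction: 1/[NOCl] = 1/[NOCl]₀ + kt
Step 2: 1/[NOCl] = 1/0.63 + 0.98 × 5
Step 3: 1/[NOCl] = 1.587 + 4.9 = 6.487
Step 4: [NOCl] = 1/6.487 = 0.1541 M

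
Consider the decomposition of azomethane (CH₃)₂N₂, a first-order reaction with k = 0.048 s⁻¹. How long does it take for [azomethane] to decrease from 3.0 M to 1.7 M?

11.83 s

Step 1: For first-order: t = ln([azomethane]₀/[azomethane])/k
Step 2: t = ln(3.0/1.7)/0.048
Step 3: t = ln(1.765)/0.048
Step 4: t = 0.568/0.048 = 11.83 s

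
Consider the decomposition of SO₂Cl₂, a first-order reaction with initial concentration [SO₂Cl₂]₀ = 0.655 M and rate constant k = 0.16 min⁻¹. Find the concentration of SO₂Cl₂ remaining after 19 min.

0.03133 M

Step 1: For a first-order reaction: [SO₂Cl₂] = [SO₂Cl₂]₀ × e^(-kt)
Step 2: [SO₂Cl₂] = 0.655 × e^(-0.16 × 19)
Step 3: [SO₂Cl₂] = 0.655 × e^(-3.04)
Step 4: [SO₂Cl₂] = 0.655 × 0.0478349 = 0.03133 M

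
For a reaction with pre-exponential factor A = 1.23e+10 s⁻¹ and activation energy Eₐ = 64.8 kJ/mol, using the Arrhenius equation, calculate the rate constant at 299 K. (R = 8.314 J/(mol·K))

5.88e-02 s⁻¹

Step 1: Use the Arrhenius equation: k = A × exp(-Eₐ/RT)
Step 2: Convert Eₐ to J/mol: 64.8 kJ/mol = 64800 J/mol
Step 3: Calculate the exponent: -Eₐ/(RT) = -64800/(8.314 × 299) = -26.06716
Step 4: k = 1.23e+10 × exp(-26.06716)
Step 5: k = 1.23e+10 × 4.77723e-12 = 5.8760e-02 s⁻¹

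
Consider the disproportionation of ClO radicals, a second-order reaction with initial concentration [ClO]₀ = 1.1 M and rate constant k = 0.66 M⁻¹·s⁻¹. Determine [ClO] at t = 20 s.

0.07088 M

Step 1: For a second-order reaction: 1/[ClO] = 1/[ClO]₀ + kt
Step 2: 1/[ClO] = 1/1.1 + 0.66 × 20
Step 3: 1/[ClO] = 0.9091 + 13.2 = 14.11
Step 4: [ClO] = 1/14.11 = 0.07088 M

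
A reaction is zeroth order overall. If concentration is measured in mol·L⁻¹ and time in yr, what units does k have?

mol·L⁻¹·yr⁻¹

Step 1: For overall order n, rate = k × (concentration)^n.
Step 2: Rate has units mol·L⁻¹·yr⁻¹; concentration term has units (mol·L⁻¹)^0.
Step 3: k = rate / (concentration)^n, so units of k = (mol·L⁻¹)^(1-0)·yr⁻¹ = mol·L⁻¹·yr⁻¹.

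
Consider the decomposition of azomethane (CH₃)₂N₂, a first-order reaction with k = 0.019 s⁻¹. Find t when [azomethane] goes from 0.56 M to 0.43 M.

13.9 s

Step 1: For first-order: t = ln([azomethane]₀/[azomethane])/k
Step 2: t = ln(0.56/0.43)/0.019
Step 3: t = ln(1.302)/0.019
Step 4: t = 0.2642/0.019 = 13.9 s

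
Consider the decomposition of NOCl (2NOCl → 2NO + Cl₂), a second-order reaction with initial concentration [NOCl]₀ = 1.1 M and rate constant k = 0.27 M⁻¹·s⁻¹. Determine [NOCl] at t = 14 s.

0.2133 M

Step 1: For a second-order reaction: 1/[NOCl] = 1/[NOCl]₀ + kt
Step 2: 1/[NOCl] = 1/1.1 + 0.27 × 14
Step 3: 1/[NOCl] = 0.9091 + 3.78 = 4.689
Step 4: [NOCl] = 1/4.689 = 0.2133 M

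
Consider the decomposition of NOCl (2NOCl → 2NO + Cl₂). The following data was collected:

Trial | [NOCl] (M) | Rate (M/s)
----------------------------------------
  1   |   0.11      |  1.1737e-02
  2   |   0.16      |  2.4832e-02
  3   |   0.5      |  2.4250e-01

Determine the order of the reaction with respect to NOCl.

second order (2)

Step 1: Compare trials to find order n where rate₂/rate₁ = ([NOCl]₂/[NOCl]₁)^n
Step 2: rate₂/rate₁ = 2.4832e-02/1.1737e-02 = 2.116
Step 3: [NOCl]₂/[NOCl]₁ = 0.16/0.11 = 1.455
Step 4: n = ln(2.116)/ln(1.455) = 2.00 ≈ 2
Step 5: The reaction is second order in NOCl.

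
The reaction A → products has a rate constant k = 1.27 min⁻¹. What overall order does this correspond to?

first order (1)

Step 1: The units of k for an nth-order reaction are (concentration)^(1-n)·(time)⁻¹.
Step 2: Here k has units min⁻¹, so the concentration exponent is 0.
Step 3: 1 - n = 0 ⇒ n = 1. The reaction is first order.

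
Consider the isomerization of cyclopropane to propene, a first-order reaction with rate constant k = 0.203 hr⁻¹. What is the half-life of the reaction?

3.415 hr

Step 1: For a first-order reaction, t₁/₂ = ln(2)/k
Step 2: t₁/₂ = ln(2)/0.203
Step 3: t₁/₂ = 0.6931/0.203 = 3.415 hr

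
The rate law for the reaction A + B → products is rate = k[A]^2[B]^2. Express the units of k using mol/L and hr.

(mol/L)⁻³·hr⁻¹

Step 1: Overall order = 2 + 2 = 4.
Step 2: rate has units mol/L·hr⁻¹; [A]^2[B]^2 has units (mol/L)^4.
Step 3: k = rate/([A]^2[B]^2), so units of k = (mol/L)^(1-4)·hr⁻¹ = (mol/L)⁻³·hr⁻¹.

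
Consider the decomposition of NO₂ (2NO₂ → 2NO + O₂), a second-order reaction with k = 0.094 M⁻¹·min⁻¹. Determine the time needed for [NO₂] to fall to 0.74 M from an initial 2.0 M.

9.057 min

Step 1: For second-order: t = (1/[NO₂] - 1/[NO₂]₀)/k
Step 2: t = (1/0.74 - 1/2.0)/0.094
Step 3: t = (1.351 - 0.5)/0.094
Step 4: t = 0.8514/0.094 = 9.057 min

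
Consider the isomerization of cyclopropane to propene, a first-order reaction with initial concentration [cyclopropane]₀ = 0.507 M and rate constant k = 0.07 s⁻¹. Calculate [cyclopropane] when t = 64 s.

0.005746 M

Step 1: For a first-order reaction: [cyclopropane] = [cyclopropane]₀ × e^(-kt)
Step 2: [cyclopropane] = 0.507 × e^(-0.07 × 64)
Step 3: [cyclopropane] = 0.507 × e^(-4.48)
Step 4: [cyclopropane] = 0.507 × 0.0113334 = 0.005746 M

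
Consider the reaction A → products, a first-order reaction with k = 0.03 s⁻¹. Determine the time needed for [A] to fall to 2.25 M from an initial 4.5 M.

23.1 s

Step 1: For first-order: t = ln([A]₀/[A])/k
Step 2: t = ln(4.5/2.25)/0.03
Step 3: t = ln(2)/0.03
Step 4: t = 0.6931/0.03 = 23.1 s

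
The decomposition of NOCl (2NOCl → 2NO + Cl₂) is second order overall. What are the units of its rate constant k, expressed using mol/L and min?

(mol/L)⁻¹·min⁻¹

Step 1: For overall order n, rate = k × (concentration)^n.
Step 2: Rate has units mol/L·min⁻¹; concentration term has units (mol/L)^2.
Step 3: k = rate / (concentration)^n, so units of k = (mol/L)^(1-2)·min⁻¹ = (mol/L)⁻¹·min⁻¹.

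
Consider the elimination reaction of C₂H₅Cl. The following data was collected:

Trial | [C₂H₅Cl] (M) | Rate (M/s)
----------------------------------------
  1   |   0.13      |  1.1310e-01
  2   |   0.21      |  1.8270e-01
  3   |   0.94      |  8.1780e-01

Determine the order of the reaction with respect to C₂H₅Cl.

first order (1)

Step 1: Compare trials to find order n where rate₂/rate₁ = ([C₂H₅Cl]₂/[C₂H₅Cl]₁)^n
Step 2: rate₂/rate₁ = 1.8270e-01/1.1310e-01 = 1.615
Step 3: [C₂H₅Cl]₂/[C₂H₅Cl]₁ = 0.21/0.13 = 1.615
Step 4: n = ln(1.615)/ln(1.615) = 1.00 ≈ 1
Step 5: The reaction is first order in C₂H₅Cl.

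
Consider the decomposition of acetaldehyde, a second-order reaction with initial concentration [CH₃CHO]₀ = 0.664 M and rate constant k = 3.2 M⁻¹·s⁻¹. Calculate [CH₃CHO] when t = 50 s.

0.006192 M

Step 1: For a second-order reaction: 1/[CH₃CHO] = 1/[CH₃CHO]₀ + kt
Step 2: 1/[CH₃CHO] = 1/0.664 + 3.2 × 50
Step 3: 1/[CH₃CHO] = 1.506 + 160 = 161.5
Step 4: [CH₃CHO] = 1/161.5 = 0.006192 M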